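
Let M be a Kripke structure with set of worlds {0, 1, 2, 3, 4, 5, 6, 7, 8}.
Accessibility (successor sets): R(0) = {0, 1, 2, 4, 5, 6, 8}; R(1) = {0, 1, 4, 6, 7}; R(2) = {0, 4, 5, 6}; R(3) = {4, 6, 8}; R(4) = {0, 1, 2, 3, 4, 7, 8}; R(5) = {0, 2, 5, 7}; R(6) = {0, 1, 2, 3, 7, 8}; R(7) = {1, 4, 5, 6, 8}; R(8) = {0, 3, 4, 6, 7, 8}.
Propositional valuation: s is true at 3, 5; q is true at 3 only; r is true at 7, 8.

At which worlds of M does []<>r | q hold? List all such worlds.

1, 2, 3, 7, 8

Let φ = []<>r | q. Evaluate φ at each world:
  0 (successors {0, 1, 2, 4, 5, 6, 8}): φ is false.
  1 (successors {0, 1, 4, 6, 7}): φ is true.
  2 (successors {0, 4, 5, 6}): φ is true.
  3 (successors {4, 6, 8}): φ is true.
  4 (successors {0, 1, 2, 3, 4, 7, 8}): φ is false.
  5 (successors {0, 2, 5, 7}): φ is false.
  6 (successors {0, 1, 2, 3, 7, 8}): φ is false.
  7 (successors {1, 4, 5, 6, 8}): φ is true.
  8 (successors {0, 3, 4, 6, 7, 8}): φ is true.
For instance, at 7:
  At 7: []<>r is true, q is false, so []<>r | q is true.
    At 7: []<>r requires <>r at every successor {1, 4, 5, 6, 8}.
      At 1: <>r is true.
      At 4: <>r is true.
      At 5: <>r is true.
      At 6: <>r is true.
      At 8: <>r is true.
    So []<>r is true at 7.
Satisfying worlds: {1, 2, 3, 7, 8}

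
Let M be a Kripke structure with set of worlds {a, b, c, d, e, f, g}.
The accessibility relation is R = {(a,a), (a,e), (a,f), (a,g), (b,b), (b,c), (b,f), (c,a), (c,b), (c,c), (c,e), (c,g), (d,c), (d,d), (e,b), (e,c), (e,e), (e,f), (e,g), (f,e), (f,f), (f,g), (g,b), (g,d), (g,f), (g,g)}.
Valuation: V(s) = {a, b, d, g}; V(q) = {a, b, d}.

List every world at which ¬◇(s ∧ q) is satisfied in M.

Let φ = ¬◇(s ∧ q). Evaluate φ at each world:
  a (successors {a, e, f, g}): φ is false.
  b (successors {b, c, f}): φ is false.
  c (successors {a, b, c, e, g}): φ is false.
  d (successors {c, d}): φ is false.
  e (successors {b, c, e, f, g}): φ is false.
  f (successors {e, f, g}): φ is true.
  g (successors {b, d, f, g}): φ is false.
For instance, at d:
  At d: ◇(s ∧ q) is true, so ¬◇(s ∧ q) is false.
    At d: ◇(s ∧ q) requires s ∧ q at some successor in {c, d}.
      s ∧ q holds at d, so ◇(s ∧ q) is true at d.
Satisfying worlds: {f}

f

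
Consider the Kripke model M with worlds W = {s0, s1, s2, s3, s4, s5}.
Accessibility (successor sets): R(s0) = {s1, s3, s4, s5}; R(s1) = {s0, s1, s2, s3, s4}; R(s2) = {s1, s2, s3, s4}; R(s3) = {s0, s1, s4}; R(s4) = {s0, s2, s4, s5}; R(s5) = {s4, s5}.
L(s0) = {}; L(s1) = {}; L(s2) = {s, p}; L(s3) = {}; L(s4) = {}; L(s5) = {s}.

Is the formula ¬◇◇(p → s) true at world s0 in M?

At s0: ◇◇(p → s) is true, so ¬◇◇(p → s) is false.
  At s0: ◇◇(p → s) requires ◇(p → s) at some successor in {s1, s3, s4, s5}.
    ◇(p → s) holds at s1, so ◇◇(p → s) is true at s0.
      At s1: ◇(p → s) requires p → s at some successor in {s0, s1, s2, s3, s4}.
        p → s holds at s0, so ◇(p → s) is true at s1.

No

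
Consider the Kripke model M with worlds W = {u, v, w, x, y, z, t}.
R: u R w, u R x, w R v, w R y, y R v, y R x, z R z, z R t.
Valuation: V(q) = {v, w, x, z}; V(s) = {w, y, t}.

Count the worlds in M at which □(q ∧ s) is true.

3

Let φ = □(q ∧ s). Evaluate φ at each world:
  u (successors {w, x}): φ is false.
  v (successors ∅): φ is true.
  w (successors {v, y}): φ is false.
  x (successors ∅): φ is true.
  y (successors {v, x}): φ is false.
  z (successors {z, t}): φ is false.
  t (successors ∅): φ is true.
For instance, at y:
  At y: □(q ∧ s) requires q ∧ s at every successor {v, x}.
    q ∧ s fails at v, so □(q ∧ s) is false at y.
Satisfying worlds: {v, x, t}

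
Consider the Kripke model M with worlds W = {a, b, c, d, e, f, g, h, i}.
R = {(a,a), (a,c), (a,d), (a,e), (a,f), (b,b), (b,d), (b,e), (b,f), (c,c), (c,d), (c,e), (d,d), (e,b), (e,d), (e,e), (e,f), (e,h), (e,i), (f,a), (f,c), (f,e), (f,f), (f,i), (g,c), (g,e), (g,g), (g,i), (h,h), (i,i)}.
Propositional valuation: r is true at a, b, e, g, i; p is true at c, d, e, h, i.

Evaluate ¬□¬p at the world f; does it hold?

At f: □¬p is false, so ¬□¬p is true.
  At f: □¬p requires ¬p at every successor {a, c, e, f, i}.
    ¬p fails at c, so □¬p is false at f.

Yes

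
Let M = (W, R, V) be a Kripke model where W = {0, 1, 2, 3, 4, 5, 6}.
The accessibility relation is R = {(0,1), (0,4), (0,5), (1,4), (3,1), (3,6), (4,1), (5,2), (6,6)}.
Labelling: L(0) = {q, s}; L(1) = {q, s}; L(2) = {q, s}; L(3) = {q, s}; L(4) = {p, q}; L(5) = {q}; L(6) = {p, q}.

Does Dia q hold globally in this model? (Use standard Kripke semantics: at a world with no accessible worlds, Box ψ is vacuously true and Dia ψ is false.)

Let φ = Dia q. Evaluate φ at each world:
  0 (successors {1, 4, 5}): φ is true.
  1 (successors {4}): φ is true.
  2 (successors ∅): φ is false.
  3 (successors {1, 6}): φ is true.
  4 (successors {1}): φ is true.
  5 (successors {2}): φ is true.
  6 (successors {6}): φ is true.
Detail at 2 (counterexample):
  At 2: no accessible worlds, so Dia q is false.

No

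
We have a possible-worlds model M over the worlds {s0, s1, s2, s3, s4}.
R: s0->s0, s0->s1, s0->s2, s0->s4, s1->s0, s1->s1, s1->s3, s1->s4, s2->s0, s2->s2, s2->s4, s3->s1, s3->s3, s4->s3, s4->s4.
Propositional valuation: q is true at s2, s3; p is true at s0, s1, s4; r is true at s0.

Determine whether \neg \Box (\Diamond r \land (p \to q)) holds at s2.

Recall that \Box ψ holds at a world iff ψ holds at every accessible world, and \Diamond ψ holds iff ψ holds at some accessible world.
At s2: \Box (\Diamond r \land (p \to q)) is false, so \neg \Box (\Diamond r \land (p \to q)) is true.
  At s2: \Box (\Diamond r \land (p \to q)) requires \Diamond r \land (p \to q) at every successor {s0, s2, s4}.
    \Diamond r \land (p \to q) fails at s0, so \Box (\Diamond r \land (p \to q)) is false at s2.
      At s0: \Diamond r is true, p \to q is false, so \Diamond r \land (p \to q) is false.

Yes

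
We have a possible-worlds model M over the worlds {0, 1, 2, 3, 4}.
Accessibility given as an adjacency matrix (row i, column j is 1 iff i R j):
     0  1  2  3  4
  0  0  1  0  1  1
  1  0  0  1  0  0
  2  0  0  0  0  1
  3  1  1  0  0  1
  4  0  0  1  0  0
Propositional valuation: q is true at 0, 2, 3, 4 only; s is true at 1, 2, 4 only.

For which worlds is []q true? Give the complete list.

Recall that []ψ holds at a world iff ψ holds at every accessible world, and <>ψ holds iff ψ holds at some accessible world.
Let φ = []q. Evaluate φ at each world:
  0 (successors {1, 3, 4}): φ is false.
  1 (successors {2}): φ is true.
  2 (successors {4}): φ is true.
  3 (successors {0, 1, 4}): φ is false.
  4 (successors {2}): φ is true.
For instance, at 2:
  At 2: []q requires q at every successor {4}.
    At 4: q is true.
  So []q is true at 2.
Satisfying worlds: {1, 2, 4}

1, 2, 4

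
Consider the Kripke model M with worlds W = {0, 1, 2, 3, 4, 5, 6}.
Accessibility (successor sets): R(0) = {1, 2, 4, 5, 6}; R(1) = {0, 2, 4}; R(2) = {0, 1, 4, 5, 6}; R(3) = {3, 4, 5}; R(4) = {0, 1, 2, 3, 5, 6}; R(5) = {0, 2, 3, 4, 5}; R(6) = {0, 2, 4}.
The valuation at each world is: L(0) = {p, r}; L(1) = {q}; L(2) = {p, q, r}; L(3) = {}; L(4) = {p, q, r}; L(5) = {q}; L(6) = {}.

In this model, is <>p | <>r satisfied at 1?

At 1: <>p is true, <>r is true, so <>p | <>r is true.
  At 1: <>p requires p at some successor in {0, 2, 4}.
    p holds at 0, so <>p is true at 1.
  At 1: <>r requires r at some successor in {0, 2, 4}.
    r holds at 0, so <>r is true at 1.

Yes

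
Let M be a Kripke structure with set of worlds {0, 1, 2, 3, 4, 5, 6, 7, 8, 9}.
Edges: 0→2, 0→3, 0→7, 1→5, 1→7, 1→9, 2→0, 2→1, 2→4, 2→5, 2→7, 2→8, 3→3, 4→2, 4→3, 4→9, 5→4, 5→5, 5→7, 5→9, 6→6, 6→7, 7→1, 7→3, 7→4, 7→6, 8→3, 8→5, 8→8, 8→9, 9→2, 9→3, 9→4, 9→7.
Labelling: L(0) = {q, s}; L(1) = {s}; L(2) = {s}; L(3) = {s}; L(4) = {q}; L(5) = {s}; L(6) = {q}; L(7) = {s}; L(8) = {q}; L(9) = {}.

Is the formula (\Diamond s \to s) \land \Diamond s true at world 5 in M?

At 5: \Diamond s \to s is true, \Diamond s is true, so (\Diamond s \to s) \land \Diamond s is true.
  At 5: \Diamond s is true, s is true, so \Diamond s \to s is true.
    At 5: \Diamond s requires s at some successor in {4, 5, 7, 9}.
      s holds at 5, so \Diamond s is true at 5.
  At 5: \Diamond s requires s at some successor in {4, 5, 7, 9}.
    s holds at 5, so \Diamond s is true at 5.

Yes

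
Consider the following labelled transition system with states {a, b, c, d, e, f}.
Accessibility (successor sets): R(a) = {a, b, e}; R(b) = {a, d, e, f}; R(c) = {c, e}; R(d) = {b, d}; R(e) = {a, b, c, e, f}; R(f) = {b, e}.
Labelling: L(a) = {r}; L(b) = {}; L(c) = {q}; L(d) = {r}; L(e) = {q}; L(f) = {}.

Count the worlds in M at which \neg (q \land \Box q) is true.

Let φ = \neg (q \land \Box q). Evaluate φ at each world:
  a (successors {a, b, e}): φ is true.
  b (successors {a, d, e, f}): φ is true.
  c (successors {c, e}): φ is false.
  d (successors {b, d}): φ is true.
  e (successors {a, b, c, e, f}): φ is true.
  f (successors {b, e}): φ is true.
For instance, at a:
  At a: q \land \Box q is false, so \neg (q \land \Box q) is true.
    At a: q is false, \Box q is false, so q \land \Box q is false.
      At a: \Box q requires q at every successor {a, b, e}.
        q fails at a, so \Box q is false at a.
Satisfying worlds: {a, b, d, e, f}

5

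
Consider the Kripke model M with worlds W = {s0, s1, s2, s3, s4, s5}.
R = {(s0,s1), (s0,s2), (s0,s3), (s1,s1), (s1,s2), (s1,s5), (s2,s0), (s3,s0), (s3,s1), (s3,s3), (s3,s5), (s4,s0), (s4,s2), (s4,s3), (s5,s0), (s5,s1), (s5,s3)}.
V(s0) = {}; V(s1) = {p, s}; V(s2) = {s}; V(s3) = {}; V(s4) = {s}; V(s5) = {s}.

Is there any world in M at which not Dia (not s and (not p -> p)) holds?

Yes

Let φ = not Dia (not s and (not p -> p)). Evaluate φ at each world:
  s0 (successors {s1, s2, s3}): φ is true.
  s1 (successors {s1, s2, s5}): φ is true.
  s2 (successors {s0}): φ is true.
  s3 (successors {s0, s1, s3, s5}): φ is true.
  s4 (successors {s0, s2, s3}): φ is true.
  s5 (successors {s0, s1, s3}): φ is true.
Detail at s0 (witness):
  At s0: Dia (not s and (not p -> p)) is false, so not Dia (not s and (not p -> p)) is true.
    At s0: Dia (not s and (not p -> p)) requires not s and (not p -> p) at some successor in {s1, s2, s3}.
      At s1: not s and (not p -> p) is false.
      At s2: not s and (not p -> p) is false.
      At s3: not s and (not p -> p) is false.
    So Dia (not s and (not p -> p)) is false at s0.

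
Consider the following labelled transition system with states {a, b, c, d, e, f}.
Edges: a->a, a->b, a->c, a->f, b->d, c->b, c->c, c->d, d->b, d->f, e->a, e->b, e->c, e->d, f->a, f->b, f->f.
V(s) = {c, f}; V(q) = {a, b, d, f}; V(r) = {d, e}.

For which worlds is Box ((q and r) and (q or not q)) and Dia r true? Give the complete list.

b

Let φ = Box ((q and r) and (q or not q)) and Dia r. Evaluate φ at each world:
  a (successors {a, b, c, f}): φ is false.
  b (successors {d}): φ is true.
  c (successors {b, c, d}): φ is false.
  d (successors {b, f}): φ is false.
  e (successors {a, b, c, d}): φ is false.
  f (successors {a, b, f}): φ is false.
For instance, at c:
  At c: Box ((q and r) and (q or not q)) is false, Dia r is true, so Box ((q and r) and (q or not q)) and Dia r is false.
    At c: Box ((q and r) and (q or not q)) requires (q and r) and (q or not q) at every successor {b, c, d}.
      (q and r) and (q or not q) fails at b, so Box ((q and r) and (q or not q)) is false at c.
    At c: Dia r requires r at some successor in {b, c, d}.
      r holds at d, so Dia r is true at c.
Satisfying worlds: {b}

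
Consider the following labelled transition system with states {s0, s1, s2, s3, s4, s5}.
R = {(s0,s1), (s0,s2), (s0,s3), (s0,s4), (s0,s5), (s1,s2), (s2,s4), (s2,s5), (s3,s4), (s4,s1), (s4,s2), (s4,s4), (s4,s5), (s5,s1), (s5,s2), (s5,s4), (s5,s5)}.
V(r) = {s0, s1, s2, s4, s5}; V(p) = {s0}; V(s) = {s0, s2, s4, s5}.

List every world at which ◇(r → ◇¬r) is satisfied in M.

Let φ = ◇(r → ◇¬r). Evaluate φ at each world:
  s0 (successors {s1, s2, s3, s4, s5}): φ is true.
  s1 (successors {s2}): φ is false.
  s2 (successors {s4, s5}): φ is false.
  s3 (successors {s4}): φ is false.
  s4 (successors {s1, s2, s4, s5}): φ is false.
  s5 (successors {s1, s2, s4, s5}): φ is false.
For instance, at s0:
  At s0: ◇(r → ◇¬r) requires r → ◇¬r at some successor in {s1, s2, s3, s4, s5}.
    r → ◇¬r holds at s3, so ◇(r → ◇¬r) is true at s0.
      At s3: r is false, ◇¬r is false, so r → ◇¬r is true.
Satisfying worlds: {s0}

s0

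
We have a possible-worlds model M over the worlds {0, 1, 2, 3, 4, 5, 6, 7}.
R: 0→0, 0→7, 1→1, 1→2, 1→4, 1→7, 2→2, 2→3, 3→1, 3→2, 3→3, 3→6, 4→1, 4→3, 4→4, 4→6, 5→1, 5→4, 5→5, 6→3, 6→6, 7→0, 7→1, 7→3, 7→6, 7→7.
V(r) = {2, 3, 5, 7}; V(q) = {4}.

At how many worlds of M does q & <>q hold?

Let φ = q & <>q. Evaluate φ at each world:
  0 (successors {0, 7}): φ is false.
  1 (successors {1, 2, 4, 7}): φ is false.
  2 (successors {2, 3}): φ is false.
  3 (successors {1, 2, 3, 6}): φ is false.
  4 (successors {1, 3, 4, 6}): φ is true.
  5 (successors {1, 4, 5}): φ is false.
  6 (successors {3, 6}): φ is false.
  7 (successors {0, 1, 3, 6, 7}): φ is false.
For instance, at 1:
  At 1: q is false, <>q is true, so q & <>q is false.
    At 1: <>q requires q at some successor in {1, 2, 4, 7}.
      q holds at 4, so <>q is true at 1.
Satisfying worlds: {4}

1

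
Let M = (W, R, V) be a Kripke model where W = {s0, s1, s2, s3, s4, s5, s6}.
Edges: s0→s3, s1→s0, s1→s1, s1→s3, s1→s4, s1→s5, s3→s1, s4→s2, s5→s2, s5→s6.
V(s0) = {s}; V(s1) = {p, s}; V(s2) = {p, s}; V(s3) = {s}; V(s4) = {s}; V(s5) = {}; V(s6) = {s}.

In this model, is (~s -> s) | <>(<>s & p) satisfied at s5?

Recall that <>ψ holds at a world iff ψ holds at some accessible world.
At s5: ~s -> s is false, <>(<>s & p) is false, so (~s -> s) | <>(<>s & p) is false.
  At s5: <>(<>s & p) requires <>s & p at some successor in {s2, s6}.
    At s2: <>s & p is false.
    At s6: <>s & p is false.
  So <>(<>s & p) is false at s5.

No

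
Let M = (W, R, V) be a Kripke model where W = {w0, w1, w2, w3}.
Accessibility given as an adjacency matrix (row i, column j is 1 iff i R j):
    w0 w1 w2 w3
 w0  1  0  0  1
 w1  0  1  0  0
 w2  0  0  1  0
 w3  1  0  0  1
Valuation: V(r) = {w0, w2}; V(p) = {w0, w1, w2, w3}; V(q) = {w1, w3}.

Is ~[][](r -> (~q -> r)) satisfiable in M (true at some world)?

Let φ = ~[][](r -> (~q -> r)). Evaluate φ at each world:
  w0 (successors {w0, w3}): φ is false.
  w1 (successors {w1}): φ is false.
  w2 (successors {w2}): φ is false.
  w3 (successors {w0, w3}): φ is false.
For instance, at w0:
  At w0: [][](r -> (~q -> r)) is true, so ~[][](r -> (~q -> r)) is false.
    At w0: [][](r -> (~q -> r)) requires [](r -> (~q -> r)) at every successor {w0, w3}.
      At w0: [](r -> (~q -> r)) is true.
      At w3: [](r -> (~q -> r)) is true.
    So [][](r -> (~q -> r)) is true at w0.

No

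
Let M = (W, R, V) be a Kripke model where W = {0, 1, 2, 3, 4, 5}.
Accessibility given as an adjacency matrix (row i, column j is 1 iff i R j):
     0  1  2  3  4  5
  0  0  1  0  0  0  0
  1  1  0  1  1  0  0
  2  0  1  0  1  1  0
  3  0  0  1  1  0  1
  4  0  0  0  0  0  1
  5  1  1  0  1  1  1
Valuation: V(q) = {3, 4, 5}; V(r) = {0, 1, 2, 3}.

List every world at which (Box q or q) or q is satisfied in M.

3, 4, 5

Let φ = (Box q or q) or q. Evaluate φ at each world:
  0 (successors {1}): φ is false.
  1 (successors {0, 2, 3}): φ is false.
  2 (successors {1, 3, 4}): φ is false.
  3 (successors {2, 3, 5}): φ is true.
  4 (successors {5}): φ is true.
  5 (successors {0, 1, 3, 4, 5}): φ is true.
For instance, at 5:
  At 5: Box q or q is true, q is true, so (Box q or q) or q is true.
    At 5: Box q is false, q is true, so Box q or q is true.
      At 5: Box q requires q at every successor {0, 1, 3, 4, 5}.
        q fails at 0, so Box q is false at 5.
Satisfying worlds: {3, 4, 5}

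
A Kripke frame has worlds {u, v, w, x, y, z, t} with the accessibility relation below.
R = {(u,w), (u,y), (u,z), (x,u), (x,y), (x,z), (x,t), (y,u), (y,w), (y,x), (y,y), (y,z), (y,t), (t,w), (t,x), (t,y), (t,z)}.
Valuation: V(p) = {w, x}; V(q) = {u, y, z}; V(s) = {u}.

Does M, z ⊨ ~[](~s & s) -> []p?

Yes

At z: ~[](~s & s) is false, []p is true, so ~[](~s & s) -> []p is true.
  At z: [](~s & s) is true, so ~[](~s & s) is false.
    At z: no accessible worlds, so [](~s & s) holds vacuously.
  At z: no accessible worlds, so []p holds vacuously.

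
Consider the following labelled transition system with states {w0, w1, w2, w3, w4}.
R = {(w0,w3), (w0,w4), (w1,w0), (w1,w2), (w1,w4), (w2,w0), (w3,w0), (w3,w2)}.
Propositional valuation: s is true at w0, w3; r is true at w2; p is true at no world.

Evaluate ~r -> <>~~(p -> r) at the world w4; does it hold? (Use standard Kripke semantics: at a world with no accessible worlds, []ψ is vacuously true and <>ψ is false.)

Recall that <>ψ holds at a world iff ψ holds at some accessible world.
At w4: ~r is true, <>~~(p -> r) is false, so ~r -> <>~~(p -> r) is false.
  At w4: no accessible worlds, so <>~~(p -> r) is false.

No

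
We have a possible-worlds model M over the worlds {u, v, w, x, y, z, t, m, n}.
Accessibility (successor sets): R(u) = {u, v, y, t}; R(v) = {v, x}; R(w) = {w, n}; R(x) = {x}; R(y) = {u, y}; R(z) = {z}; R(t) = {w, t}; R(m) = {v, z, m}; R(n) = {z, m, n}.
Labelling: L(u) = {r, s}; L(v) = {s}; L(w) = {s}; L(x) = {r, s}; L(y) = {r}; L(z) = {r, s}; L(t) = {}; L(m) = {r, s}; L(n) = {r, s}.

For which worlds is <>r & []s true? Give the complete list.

Recall that []ψ holds at a world iff ψ holds at every accessible world, and <>ψ holds iff ψ holds at some accessible world.
Let φ = <>r & []s. Evaluate φ at each world:
  u (successors {u, v, y, t}): φ is false.
  v (successors {v, x}): φ is true.
  w (successors {w, n}): φ is true.
  x (successors {x}): φ is true.
  y (successors {u, y}): φ is false.
  z (successors {z}): φ is true.
  t (successors {w, t}): φ is false.
  m (successors {v, z, m}): φ is true.
  n (successors {z, m, n}): φ is true.
For instance, at v:
  At v: <>r is true, []s is true, so <>r & []s is true.
    At v: <>r requires r at some successor in {v, x}.
      r holds at x, so <>r is true at v.
    At v: []s requires s at every successor {v, x}.
      At v: s is true.
      At x: s is true.
    So []s is true at v.
Satisfying worlds: {v, w, x, z, m, n}

v, w, x, z, m, n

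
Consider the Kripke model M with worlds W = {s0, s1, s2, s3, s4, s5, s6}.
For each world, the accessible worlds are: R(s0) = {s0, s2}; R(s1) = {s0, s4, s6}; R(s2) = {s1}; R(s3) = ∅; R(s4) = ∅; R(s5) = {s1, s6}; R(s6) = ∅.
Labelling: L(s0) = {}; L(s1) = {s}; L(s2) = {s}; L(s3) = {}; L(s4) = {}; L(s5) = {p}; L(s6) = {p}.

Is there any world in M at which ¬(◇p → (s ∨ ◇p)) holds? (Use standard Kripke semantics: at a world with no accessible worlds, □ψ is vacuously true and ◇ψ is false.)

No

Let φ = ¬(◇p → (s ∨ ◇p)). Evaluate φ at each world:
  s0 (successors {s0, s2}): φ is false.
  s1 (successors {s0, s4, s6}): φ is false.
  s2 (successors {s1}): φ is false.
  s3 (successors ∅): φ is false.
  s4 (successors ∅): φ is false.
  s5 (successors {s1, s6}): φ is false.
  s6 (successors ∅): φ is false.
For instance, at s2:
  At s2: ◇p → (s ∨ ◇p) is true, so ¬(◇p → (s ∨ ◇p)) is false.
    At s2: ◇p is false, s ∨ ◇p is true, so ◇p → (s ∨ ◇p) is true.
      At s2: ◇p requires p at some successor in {s1}.
        At s1: p is false.
      So ◇p is false at s2.
      At s2: s is true, ◇p is false, so s ∨ ◇p is true.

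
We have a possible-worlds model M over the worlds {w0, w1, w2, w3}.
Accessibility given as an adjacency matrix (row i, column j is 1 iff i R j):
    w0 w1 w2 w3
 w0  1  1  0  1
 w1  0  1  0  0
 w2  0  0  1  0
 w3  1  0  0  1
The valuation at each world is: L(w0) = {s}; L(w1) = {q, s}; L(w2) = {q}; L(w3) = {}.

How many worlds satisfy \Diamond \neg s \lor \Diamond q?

4

Let φ = \Diamond \neg s \lor \Diamond q. Evaluate φ at each world:
  w0 (successors {w0, w1, w3}): φ is true.
  w1 (successors {w1}): φ is true.
  w2 (successors {w2}): φ is true.
  w3 (successors {w0, w3}): φ is true.
For instance, at w1:
  At w1: \Diamond \neg s is false, \Diamond q is true, so \Diamond \neg s \lor \Diamond q is true.
    At w1: \Diamond \neg s requires \neg s at some successor in {w1}.
      At w1: \neg s is false.
    So \Diamond \neg s is false at w1.
    At w1: \Diamond q requires q at some successor in {w1}.
      q holds at w1, so \Diamond q is true at w1.
Satisfying worlds: {w0, w1, w2, w3}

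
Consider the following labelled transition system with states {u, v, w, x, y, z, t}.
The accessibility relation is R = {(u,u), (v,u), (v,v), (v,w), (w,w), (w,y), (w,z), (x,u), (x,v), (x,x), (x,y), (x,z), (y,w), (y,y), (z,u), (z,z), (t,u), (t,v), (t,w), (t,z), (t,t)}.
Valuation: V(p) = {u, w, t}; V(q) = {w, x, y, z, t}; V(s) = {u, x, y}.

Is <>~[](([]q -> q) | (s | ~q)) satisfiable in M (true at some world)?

No

Let φ = <>~[](([]q -> q) | (s | ~q)). Evaluate φ at each world:
  u (successors {u}): φ is false.
  v (successors {u, v, w}): φ is false.
  w (successors {w, y, z}): φ is false.
  x (successors {u, v, x, y, z}): φ is false.
  y (successors {w, y}): φ is false.
  z (successors {u, z}): φ is false.
  t (successors {u, v, w, z, t}): φ is false.
For instance, at z:
  At z: <>~[](([]q -> q) | (s | ~q)) requires ~[](([]q -> q) | (s | ~q)) at some successor in {u, z}.
    At u: ~[](([]q -> q) | (s | ~q)) is false.
    At z: ~[](([]q -> q) | (s | ~q)) is false.
  So <>~[](([]q -> q) | (s | ~q)) is false at z.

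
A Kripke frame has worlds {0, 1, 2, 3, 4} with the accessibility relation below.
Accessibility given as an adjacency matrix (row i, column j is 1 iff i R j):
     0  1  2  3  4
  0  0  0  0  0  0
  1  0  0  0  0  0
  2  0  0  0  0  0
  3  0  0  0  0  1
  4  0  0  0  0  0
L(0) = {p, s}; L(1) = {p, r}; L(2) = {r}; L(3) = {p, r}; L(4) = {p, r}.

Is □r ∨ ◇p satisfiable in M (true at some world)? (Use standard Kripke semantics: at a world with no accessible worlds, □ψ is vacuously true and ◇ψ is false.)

Let φ = □r ∨ ◇p. Evaluate φ at each world:
  0 (successors ∅): φ is true.
  1 (successors ∅): φ is true.
  2 (successors ∅): φ is true.
  3 (successors {4}): φ is true.
  4 (successors ∅): φ is true.
Detail at 0 (witness):
  At 0: □r is true, ◇p is false, so □r ∨ ◇p is true.
    At 0: no accessible worlds, so □r holds vacuously.
    At 0: no accessible worlds, so ◇p is false.

Yes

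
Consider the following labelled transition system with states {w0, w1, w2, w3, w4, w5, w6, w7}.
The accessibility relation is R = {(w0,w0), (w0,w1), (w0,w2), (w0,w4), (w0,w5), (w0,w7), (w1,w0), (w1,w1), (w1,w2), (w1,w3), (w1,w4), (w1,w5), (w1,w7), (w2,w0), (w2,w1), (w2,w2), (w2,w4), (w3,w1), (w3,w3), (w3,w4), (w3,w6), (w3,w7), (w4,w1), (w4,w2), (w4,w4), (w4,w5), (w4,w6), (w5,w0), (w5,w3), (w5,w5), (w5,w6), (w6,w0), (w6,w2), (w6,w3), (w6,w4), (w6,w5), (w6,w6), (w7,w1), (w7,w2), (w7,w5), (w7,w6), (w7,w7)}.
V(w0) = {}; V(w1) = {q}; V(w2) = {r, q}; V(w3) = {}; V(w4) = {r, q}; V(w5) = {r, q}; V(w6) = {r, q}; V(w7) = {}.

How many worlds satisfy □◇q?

Let φ = □◇q. Evaluate φ at each world:
  w0 (successors {w0, w1, w2, w4, w5, w7}): φ is true.
  w1 (successors {w0, w1, w2, w3, w4, w5, w7}): φ is true.
  w2 (successors {w0, w1, w2, w4}): φ is true.
  w3 (successors {w1, w3, w4, w6, w7}): φ is true.
  w4 (successors {w1, w2, w4, w5, w6}): φ is true.
  w5 (successors {w0, w3, w5, w6}): φ is true.
  w6 (successors {w0, w2, w3, w4, w5, w6}): φ is true.
  w7 (successors {w1, w2, w5, w6, w7}): φ is true.
For instance, at w0:
  At w0: □◇q requires ◇q at every successor {w0, w1, w2, w4, w5, w7}.
    At w0: ◇q is true.
    At w1: ◇q is true.
    At w2: ◇q is true.
    At w4: ◇q is true.
    At w5: ◇q is true.
    At w7: ◇q is true.
  So □◇q is true at w0.
Satisfying worlds: {w0, w1, w2, w3, w4, w5, w6, w7}

8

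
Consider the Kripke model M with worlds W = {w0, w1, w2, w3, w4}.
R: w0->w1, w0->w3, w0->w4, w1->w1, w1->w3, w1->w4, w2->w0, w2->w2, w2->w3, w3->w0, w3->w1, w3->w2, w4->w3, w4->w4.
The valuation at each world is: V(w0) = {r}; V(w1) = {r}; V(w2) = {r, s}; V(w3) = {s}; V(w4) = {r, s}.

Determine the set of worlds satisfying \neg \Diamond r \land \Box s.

Let φ = \neg \Diamond r \land \Box s. Evaluate φ at each world:
  w0 (successors {w1, w3, w4}): φ is false.
  w1 (successors {w1, w3, w4}): φ is false.
  w2 (successors {w0, w2, w3}): φ is false.
  w3 (successors {w0, w1, w2}): φ is false.
  w4 (successors {w3, w4}): φ is false.
For instance, at w1:
  At w1: \neg \Diamond r is false, \Box s is false, so \neg \Diamond r \land \Box s is false.
    At w1: \Diamond r is true, so \neg \Diamond r is false.
      At w1: \Diamond r requires r at some successor in {w1, w3, w4}.
        r holds at w1, so \Diamond r is true at w1.
    At w1: \Box s requires s at every successor {w1, w3, w4}.
      s fails at w1, so \Box s is false at w1.
Satisfying worlds: none.

none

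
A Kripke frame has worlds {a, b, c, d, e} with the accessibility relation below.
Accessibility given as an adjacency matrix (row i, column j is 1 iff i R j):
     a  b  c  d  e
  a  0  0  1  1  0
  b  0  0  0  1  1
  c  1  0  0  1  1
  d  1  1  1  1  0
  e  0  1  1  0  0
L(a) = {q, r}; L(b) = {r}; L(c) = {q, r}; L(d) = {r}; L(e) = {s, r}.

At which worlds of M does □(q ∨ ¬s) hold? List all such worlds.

a, d, e

Recall that □ψ holds at a world iff ψ holds at every accessible world, and ◇ψ holds iff ψ holds at some accessible world.
Let φ = □(q ∨ ¬s). Evaluate φ at each world:
  a (successors {c, d}): φ is true.
  b (successors {d, e}): φ is false.
  c (successors {a, d, e}): φ is false.
  d (successors {a, b, c, d}): φ is true.
  e (successors {b, c}): φ is true.
For instance, at c:
  At c: □(q ∨ ¬s) requires q ∨ ¬s at every successor {a, d, e}.
    q ∨ ¬s fails at e, so □(q ∨ ¬s) is false at c.
Satisfying worlds: {a, d, e}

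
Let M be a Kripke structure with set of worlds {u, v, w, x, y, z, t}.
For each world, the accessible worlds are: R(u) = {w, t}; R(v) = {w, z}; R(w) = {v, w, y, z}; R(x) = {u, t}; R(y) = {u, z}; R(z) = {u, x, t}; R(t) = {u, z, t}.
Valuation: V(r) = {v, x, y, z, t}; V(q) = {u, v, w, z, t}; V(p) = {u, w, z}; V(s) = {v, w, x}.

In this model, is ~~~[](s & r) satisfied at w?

Recall that []ψ holds at a world iff ψ holds at every accessible world, and <>ψ holds iff ψ holds at some accessible world.
At w: ~~[](s & r) is false, so ~~~[](s & r) is true.
  At w: ~[](s & r) is true, so ~~[](s & r) is false.
    At w: [](s & r) is false, so ~[](s & r) is true.
      At w: [](s & r) requires s & r at every successor {v, w, y, z}.
        s & r fails at w, so [](s & r) is false at w.

Yes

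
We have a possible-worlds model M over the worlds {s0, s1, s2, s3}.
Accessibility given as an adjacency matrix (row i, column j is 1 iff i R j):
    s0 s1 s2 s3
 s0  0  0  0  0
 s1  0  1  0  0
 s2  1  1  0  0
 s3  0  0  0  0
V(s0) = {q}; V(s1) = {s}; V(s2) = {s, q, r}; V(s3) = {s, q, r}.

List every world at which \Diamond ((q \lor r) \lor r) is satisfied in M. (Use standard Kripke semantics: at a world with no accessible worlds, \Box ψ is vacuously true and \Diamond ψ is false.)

Let φ = \Diamond ((q \lor r) \lor r). Evaluate φ at each world:
  s0 (successors ∅): φ is false.
  s1 (successors {s1}): φ is false.
  s2 (successors {s0, s1}): φ is true.
  s3 (successors ∅): φ is false.
For instance, at s2:
  At s2: \Diamond ((q \lor r) \lor r) requires (q \lor r) \lor r at some successor in {s0, s1}.
    (q \lor r) \lor r holds at s0, so \Diamond ((q \lor r) \lor r) is true at s2.
Satisfying worlds: {s2}

s2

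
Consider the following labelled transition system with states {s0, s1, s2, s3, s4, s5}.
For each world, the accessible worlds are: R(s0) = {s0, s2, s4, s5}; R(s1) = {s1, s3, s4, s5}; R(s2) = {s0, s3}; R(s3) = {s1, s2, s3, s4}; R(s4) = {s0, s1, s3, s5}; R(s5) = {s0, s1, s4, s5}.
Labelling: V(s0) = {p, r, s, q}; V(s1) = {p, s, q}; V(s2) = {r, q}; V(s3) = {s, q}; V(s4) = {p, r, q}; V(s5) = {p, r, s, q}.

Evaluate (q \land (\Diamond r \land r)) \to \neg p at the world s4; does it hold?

At s4: q \land (\Diamond r \land r) is true, \neg p is false, so (q \land (\Diamond r \land r)) \to \neg p is false.
  At s4: q is true, \Diamond r \land r is true, so q \land (\Diamond r \land r) is true.
    At s4: \Diamond r is true, r is true, so \Diamond r \land r is true.
      At s4: \Diamond r requires r at some successor in {s0, s1, s3, s5}.
        r holds at s0, so \Diamond r is true at s4.

No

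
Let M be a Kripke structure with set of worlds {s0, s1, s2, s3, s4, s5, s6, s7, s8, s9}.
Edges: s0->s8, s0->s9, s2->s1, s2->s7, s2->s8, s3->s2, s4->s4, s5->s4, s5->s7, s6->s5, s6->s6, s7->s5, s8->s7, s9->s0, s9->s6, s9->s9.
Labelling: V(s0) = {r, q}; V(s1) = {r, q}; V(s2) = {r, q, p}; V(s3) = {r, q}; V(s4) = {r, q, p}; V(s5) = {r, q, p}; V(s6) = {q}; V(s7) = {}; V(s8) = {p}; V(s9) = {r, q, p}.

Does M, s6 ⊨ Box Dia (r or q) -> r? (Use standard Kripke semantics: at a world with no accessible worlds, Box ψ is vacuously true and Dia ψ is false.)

No

At s6: Box Dia (r or q) is true, r is false, so Box Dia (r or q) -> r is false.
  At s6: Box Dia (r or q) requires Dia (r or q) at every successor {s5, s6}.
      At s5: Dia (r or q) requires r or q at some successor in {s4, s7}.
        r or q holds at s4, so Dia (r or q) is true at s5.
      At s6: Dia (r or q) requires r or q at some successor in {s5, s6}.
        r or q holds at s5, so Dia (r or q) is true at s6.
  So Box Dia (r or q) is true at s6.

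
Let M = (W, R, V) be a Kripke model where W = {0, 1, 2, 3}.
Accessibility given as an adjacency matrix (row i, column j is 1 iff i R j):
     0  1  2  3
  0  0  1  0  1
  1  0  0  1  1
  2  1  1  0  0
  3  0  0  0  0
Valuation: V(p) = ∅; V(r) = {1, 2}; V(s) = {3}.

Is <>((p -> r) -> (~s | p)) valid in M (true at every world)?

Let φ = <>((p -> r) -> (~s | p)). Evaluate φ at each world:
  0 (successors {1, 3}): φ is true.
  1 (successors {2, 3}): φ is true.
  2 (successors {0, 1}): φ is true.
  3 (successors ∅): φ is false.
Detail at 3 (counterexample):
  At 3: no accessible worlds, so <>((p -> r) -> (~s | p)) is false.

No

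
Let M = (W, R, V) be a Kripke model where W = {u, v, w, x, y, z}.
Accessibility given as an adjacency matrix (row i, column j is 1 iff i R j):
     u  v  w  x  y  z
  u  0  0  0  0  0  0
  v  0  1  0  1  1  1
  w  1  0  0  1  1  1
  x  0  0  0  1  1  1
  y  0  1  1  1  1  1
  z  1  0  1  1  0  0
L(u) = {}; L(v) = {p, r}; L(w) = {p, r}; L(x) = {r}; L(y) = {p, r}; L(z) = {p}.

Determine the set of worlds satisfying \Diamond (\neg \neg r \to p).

Let φ = \Diamond (\neg \neg r \to p). Evaluate φ at each world:
  u (successors ∅): φ is false.
  v (successors {v, x, y, z}): φ is true.
  w (successors {u, x, y, z}): φ is true.
  x (successors {x, y, z}): φ is true.
  y (successors {v, w, x, y, z}): φ is true.
  z (successors {u, w, x}): φ is true.
For instance, at y:
  At y: \Diamond (\neg \neg r \to p) requires \neg \neg r \to p at some successor in {v, w, x, y, z}.
    \neg \neg r \to p holds at v, so \Diamond (\neg \neg r \to p) is true at y.
Satisfying worlds: {v, w, x, y, z}

v, w, x, y, z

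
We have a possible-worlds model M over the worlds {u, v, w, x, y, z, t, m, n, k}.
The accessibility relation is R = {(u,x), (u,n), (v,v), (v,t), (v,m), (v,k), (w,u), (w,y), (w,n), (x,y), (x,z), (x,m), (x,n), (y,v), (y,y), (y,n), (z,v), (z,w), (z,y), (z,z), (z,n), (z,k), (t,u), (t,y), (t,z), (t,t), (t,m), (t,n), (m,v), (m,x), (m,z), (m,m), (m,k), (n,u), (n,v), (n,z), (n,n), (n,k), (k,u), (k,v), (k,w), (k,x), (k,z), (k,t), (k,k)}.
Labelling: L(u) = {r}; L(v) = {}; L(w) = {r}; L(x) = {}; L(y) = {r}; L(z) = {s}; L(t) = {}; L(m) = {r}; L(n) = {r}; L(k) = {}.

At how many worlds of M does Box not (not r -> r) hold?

0

Let φ = Box not (not r -> r). Evaluate φ at each world:
  u (successors {x, n}): φ is false.
  v (successors {v, t, m, k}): φ is false.
  w (successors {u, y, n}): φ is false.
  x (successors {y, z, m, n}): φ is false.
  y (successors {v, y, n}): φ is false.
  z (successors {v, w, y, z, n, k}): φ is false.
  t (successors {u, y, z, t, m, n}): φ is false.
  m (successors {v, x, z, m, k}): φ is false.
  n (successors {u, v, z, n, k}): φ is false.
  k (successors {u, v, w, x, z, t, k}): φ is false.
For instance, at x:
  At x: Box not (not r -> r) requires not (not r -> r) at every successor {y, z, m, n}.
    not (not r -> r) fails at y, so Box not (not r -> r) is false at x.
Satisfying worlds: none.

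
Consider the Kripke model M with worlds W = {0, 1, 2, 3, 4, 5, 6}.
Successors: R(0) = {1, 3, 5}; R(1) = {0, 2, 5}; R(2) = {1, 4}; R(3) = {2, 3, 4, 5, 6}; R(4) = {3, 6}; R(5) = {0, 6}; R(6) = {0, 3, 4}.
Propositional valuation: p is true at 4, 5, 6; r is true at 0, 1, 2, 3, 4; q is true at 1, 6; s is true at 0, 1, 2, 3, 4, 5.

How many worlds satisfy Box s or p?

6

Let φ = Box s or p. Evaluate φ at each world:
  0 (successors {1, 3, 5}): φ is true.
  1 (successors {0, 2, 5}): φ is true.
  2 (successors {1, 4}): φ is true.
  3 (successors {2, 3, 4, 5, 6}): φ is false.
  4 (successors {3, 6}): φ is true.
  5 (successors {0, 6}): φ is true.
  6 (successors {0, 3, 4}): φ is true.
For instance, at 3:
  At 3: Box s is false, p is false, so Box s or p is false.
    At 3: Box s requires s at every successor {2, 3, 4, 5, 6}.
      s fails at 6, so Box s is false at 3.
Satisfying worlds: {0, 1, 2, 4, 5, 6}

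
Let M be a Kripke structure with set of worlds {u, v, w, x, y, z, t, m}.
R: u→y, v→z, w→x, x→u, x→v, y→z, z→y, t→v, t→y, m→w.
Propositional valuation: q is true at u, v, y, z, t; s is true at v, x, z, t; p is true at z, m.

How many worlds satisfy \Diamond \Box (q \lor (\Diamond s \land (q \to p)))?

Let φ = \Diamond \Box (q \lor (\Diamond s \land (q \to p))). Evaluate φ at each world:
  u (successors {y}): φ is true.
  v (successors {z}): φ is true.
  w (successors {x}): φ is true.
  x (successors {u, v}): φ is true.
  y (successors {z}): φ is true.
  z (successors {y}): φ is true.
  t (successors {v, y}): φ is true.
  m (successors {w}): φ is true.
For instance, at t:
  At t: \Diamond \Box (q \lor (\Diamond s \land (q \to p))) requires \Box (q \lor (\Diamond s \land (q \to p))) at some successor in {v, y}.
    \Box (q \lor (\Diamond s \land (q \to p))) holds at v, so \Diamond \Box (q \lor (\Diamond s \land (q \to p))) is true at t.
      At v: \Box (q \lor (\Diamond s \land (q \to p))) requires q \lor (\Diamond s \land (q \to p)) at every successor {z}.
        At z: q \lor (\Diamond s \land (q \to p)) is true.
      So \Box (q \lor (\Diamond s \land (q \to p))) is true at v.
Satisfying worlds: {u, v, w, x, y, z, t, m}

8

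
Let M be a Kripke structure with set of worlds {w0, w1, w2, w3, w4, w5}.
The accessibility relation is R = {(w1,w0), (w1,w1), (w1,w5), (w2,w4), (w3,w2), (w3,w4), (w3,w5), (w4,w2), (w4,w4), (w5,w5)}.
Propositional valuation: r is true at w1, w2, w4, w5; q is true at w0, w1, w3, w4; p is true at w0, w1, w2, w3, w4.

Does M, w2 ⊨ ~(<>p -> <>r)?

At w2: <>p -> <>r is true, so ~(<>p -> <>r) is false.
  At w2: <>p is true, <>r is true, so <>p -> <>r is true.
    At w2: <>p requires p at some successor in {w4}.
      p holds at w4, so <>p is true at w2.
    At w2: <>r requires r at some successor in {w4}.
      r holds at w4, so <>r is true at w2.

No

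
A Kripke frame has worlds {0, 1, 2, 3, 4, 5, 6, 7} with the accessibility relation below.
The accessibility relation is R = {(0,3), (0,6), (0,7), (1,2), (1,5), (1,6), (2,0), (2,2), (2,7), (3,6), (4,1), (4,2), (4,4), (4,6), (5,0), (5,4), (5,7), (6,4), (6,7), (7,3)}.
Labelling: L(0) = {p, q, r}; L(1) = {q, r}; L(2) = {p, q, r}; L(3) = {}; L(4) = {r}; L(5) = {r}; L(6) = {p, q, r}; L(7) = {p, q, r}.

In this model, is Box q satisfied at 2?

Yes

At 2: Box q requires q at every successor {0, 2, 7}.
  At 0: q is true.
  At 2: q is true.
  At 7: q is true.
So Box q is true at 2.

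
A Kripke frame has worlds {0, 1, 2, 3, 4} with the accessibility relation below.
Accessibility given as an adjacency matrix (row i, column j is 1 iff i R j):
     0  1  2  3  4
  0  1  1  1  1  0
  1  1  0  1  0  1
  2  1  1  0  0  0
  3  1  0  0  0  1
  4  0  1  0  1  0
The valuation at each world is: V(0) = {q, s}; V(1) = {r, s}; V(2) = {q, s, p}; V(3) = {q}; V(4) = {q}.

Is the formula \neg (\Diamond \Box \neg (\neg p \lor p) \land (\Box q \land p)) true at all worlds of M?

Let φ = \neg (\Diamond \Box \neg (\neg p \lor p) \land (\Box q \land p)). Evaluate φ at each world:
  0 (successors {0, 1, 2, 3}): φ is true.
  1 (successors {0, 2, 4}): φ is true.
  2 (successors {0, 1}): φ is true.
  3 (successors {0, 4}): φ is true.
  4 (successors {1, 3}): φ is true.
For instance, at 2:
  At 2: \Diamond \Box \neg (\neg p \lor p) \land (\Box q \land p) is false, so \neg (\Diamond \Box \neg (\neg p \lor p) \land (\Box q \land p)) is true.
    At 2: \Diamond \Box \neg (\neg p \lor p) is false, \Box q \land p is false, so \Diamond \Box \neg (\neg p \lor p) \land (\Box q \land p) is false.
      At 2: \Diamond \Box \neg (\neg p \lor p) requires \Box \neg (\neg p \lor p) at some successor in {0, 1}.
        At 0: \Box \neg (\neg p \lor p) is false.
        At 1: \Box \neg (\neg p \lor p) is false.
      So \Diamond \Box \neg (\neg p \lor p) is false at 2.
      At 2: \Box q is false, p is true, so \Box q \land p is false.

Yes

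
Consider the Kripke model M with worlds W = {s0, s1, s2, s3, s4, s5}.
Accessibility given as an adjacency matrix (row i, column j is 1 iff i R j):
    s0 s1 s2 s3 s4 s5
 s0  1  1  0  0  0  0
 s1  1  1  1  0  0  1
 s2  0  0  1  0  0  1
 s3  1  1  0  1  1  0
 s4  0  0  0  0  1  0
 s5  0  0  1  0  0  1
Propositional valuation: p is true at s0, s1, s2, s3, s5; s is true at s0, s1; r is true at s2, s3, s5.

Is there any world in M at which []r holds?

Let φ = []r. Evaluate φ at each world:
  s0 (successors {s0, s1}): φ is false.
  s1 (successors {s0, s1, s2, s5}): φ is false.
  s2 (successors {s2, s5}): φ is true.
  s3 (successors {s0, s1, s3, s4}): φ is false.
  s4 (successors {s4}): φ is false.
  s5 (successors {s2, s5}): φ is true.
Detail at s2 (witness):
  At s2: []r requires r at every successor {s2, s5}.
    At s2: r is true.
    At s5: r is true.
  So []r is true at s2.

Yes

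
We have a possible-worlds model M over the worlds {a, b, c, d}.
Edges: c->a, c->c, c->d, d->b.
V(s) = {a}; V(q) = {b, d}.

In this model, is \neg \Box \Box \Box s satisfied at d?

Recall that \Box ψ holds at a world iff ψ holds at every accessible world, and \Diamond ψ holds iff ψ holds at some accessible world.
At d: \Box \Box \Box s is true, so \neg \Box \Box \Box s is false.
  At d: \Box \Box \Box s requires \Box \Box s at every successor {b}.
      At b: no accessible worlds, so \Box \Box s holds vacuously.
  So \Box \Box \Box s is true at d.

No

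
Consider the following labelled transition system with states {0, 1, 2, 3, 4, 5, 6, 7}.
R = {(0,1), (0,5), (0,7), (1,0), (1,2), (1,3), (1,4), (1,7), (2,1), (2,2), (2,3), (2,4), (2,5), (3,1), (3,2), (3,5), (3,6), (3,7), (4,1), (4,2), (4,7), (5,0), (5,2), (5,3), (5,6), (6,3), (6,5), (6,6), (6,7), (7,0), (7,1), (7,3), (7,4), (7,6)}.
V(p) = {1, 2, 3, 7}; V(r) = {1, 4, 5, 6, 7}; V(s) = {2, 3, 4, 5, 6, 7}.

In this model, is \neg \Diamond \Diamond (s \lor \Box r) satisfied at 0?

Recall that \Box ψ holds at a world iff ψ holds at every accessible world, and \Diamond ψ holds iff ψ holds at some accessible world.
At 0: \Diamond \Diamond (s \lor \Box r) is true, so \neg \Diamond \Diamond (s \lor \Box r) is false.
  At 0: \Diamond \Diamond (s \lor \Box r) requires \Diamond (s \lor \Box r) at some successor in {1, 5, 7}.
    \Diamond (s \lor \Box r) holds at 1, so \Diamond \Diamond (s \lor \Box r) is true at 0.
      At 1: \Diamond (s \lor \Box r) requires s \lor \Box r at some successor in {0, 2, 3, 4, 7}.
        s \lor \Box r holds at 0, so \Diamond (s \lor \Box r) is true at 1.

No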